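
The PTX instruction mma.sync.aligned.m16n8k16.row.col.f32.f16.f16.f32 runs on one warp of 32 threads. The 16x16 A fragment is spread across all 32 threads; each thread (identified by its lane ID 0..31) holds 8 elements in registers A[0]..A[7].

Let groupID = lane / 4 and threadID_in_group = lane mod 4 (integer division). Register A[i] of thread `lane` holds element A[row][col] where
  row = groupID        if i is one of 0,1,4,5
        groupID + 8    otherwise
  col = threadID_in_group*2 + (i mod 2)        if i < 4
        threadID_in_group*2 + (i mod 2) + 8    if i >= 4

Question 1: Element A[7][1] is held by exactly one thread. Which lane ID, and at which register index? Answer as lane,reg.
r=7->g=7,rb=0  c=1->cb=0,t=0,b0=1
L=7*4+0=28  i=0*4+0*2+1=1

28,1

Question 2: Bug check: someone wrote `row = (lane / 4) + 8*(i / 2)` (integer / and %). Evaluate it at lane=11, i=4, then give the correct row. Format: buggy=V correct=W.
`(lane / 4) + 8*(i / 2)`[11,4]->18
lane 11->11/4=2, 11 mod 4=3
i=4  r:2+0->2  c:2·3+0+8->14
row: 18 vs 2

buggy=18 correct=2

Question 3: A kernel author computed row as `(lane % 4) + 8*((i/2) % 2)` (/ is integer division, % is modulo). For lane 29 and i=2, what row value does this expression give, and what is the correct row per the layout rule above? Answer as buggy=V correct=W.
buggy=9 correct=15

`(lane % 4) + 8*((i/2) % 2)`[29,2]->9
29: g=7,t=1
[2] (7+8,1*2+0+0) = (15,2)
row: 9 vs 15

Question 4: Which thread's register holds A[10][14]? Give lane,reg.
11,6

r=10->g=2,rb=1  c=14->cb=1,t=3,b0=0
L=2*4+3=11  i=1*4+1*2+0=6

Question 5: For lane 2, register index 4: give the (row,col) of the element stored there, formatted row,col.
lane 2->2/4=0, 2 mod 4=2
i=4  r:0+0->0  c:2·2+0+8->12

0,12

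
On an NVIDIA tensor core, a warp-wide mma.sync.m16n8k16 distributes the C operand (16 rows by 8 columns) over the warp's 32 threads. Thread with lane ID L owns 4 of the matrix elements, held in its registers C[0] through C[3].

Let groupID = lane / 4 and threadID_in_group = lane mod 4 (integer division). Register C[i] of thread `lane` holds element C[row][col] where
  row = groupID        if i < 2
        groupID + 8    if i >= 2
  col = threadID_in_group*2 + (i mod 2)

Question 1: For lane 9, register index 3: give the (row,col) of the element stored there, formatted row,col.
10,3

L=9→G=9>>2=2, T=9&3=1
[3]→row 2+8=10  col 1·2+1=3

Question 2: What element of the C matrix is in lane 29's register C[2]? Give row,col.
15,2

29: gr=7,th=1
[2] (7+8,1*2+0) = (15,2)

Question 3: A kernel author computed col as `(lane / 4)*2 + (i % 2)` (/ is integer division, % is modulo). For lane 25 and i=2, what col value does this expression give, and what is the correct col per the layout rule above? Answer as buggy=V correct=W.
`(lane / 4)*2 + (i % 2)`[25,2]->12
lane 25->25/4=6, 25 mod 4=1
i=2  r:6+8->14  c:2·1+0->2
col: 12 vs 2

buggy=12 correct=2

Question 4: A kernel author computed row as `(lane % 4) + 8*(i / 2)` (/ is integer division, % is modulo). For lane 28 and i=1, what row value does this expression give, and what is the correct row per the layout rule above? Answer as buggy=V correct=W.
`(lane % 4) + 8*(i / 2)`[28,1]→0
28: G=7,T=0
[1] (7+0,0*2+1) = (7,1)
row: 0 vs 7

buggy=0 correct=7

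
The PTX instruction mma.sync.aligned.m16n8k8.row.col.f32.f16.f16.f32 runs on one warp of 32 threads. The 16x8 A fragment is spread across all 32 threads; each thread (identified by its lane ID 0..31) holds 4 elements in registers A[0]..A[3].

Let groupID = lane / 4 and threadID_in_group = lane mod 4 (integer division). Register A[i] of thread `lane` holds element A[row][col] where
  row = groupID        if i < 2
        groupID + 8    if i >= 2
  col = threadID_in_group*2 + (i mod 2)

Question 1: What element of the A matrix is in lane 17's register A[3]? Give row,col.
L=17->gid=17>>2=4, tid=17&3=1
[3]->row 4+8=12  col 1·2+1=3

12,3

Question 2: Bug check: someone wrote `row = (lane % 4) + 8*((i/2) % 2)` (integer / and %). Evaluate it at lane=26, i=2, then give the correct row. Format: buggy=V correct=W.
`(lane % 4) + 8*((i/2) % 2)`[26,2]=>10
L=26=>grp=26>>2=6, tig=26&3=2
[2]=>row 6+8=14  col 2·2+0=4
row: 10 vs 14

buggy=10 correct=14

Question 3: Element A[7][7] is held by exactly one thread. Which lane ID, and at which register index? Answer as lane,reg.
r=7->g=7,rb=0  c=7->t=3,b0=1
L=7*4+3=31  i=0*2+1=1

31,1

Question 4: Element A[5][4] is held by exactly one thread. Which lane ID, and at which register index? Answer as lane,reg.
22,0

r=5→G=5,rhi=0  c=4→T=2,p=0
L=5*4+2=22  i=0*2+0=0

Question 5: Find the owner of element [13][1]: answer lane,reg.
r:13=>grp=5,rB=1  c:1=>tig=0,lo=1
L=5*4+0=20  i=1*2+1=3

20,3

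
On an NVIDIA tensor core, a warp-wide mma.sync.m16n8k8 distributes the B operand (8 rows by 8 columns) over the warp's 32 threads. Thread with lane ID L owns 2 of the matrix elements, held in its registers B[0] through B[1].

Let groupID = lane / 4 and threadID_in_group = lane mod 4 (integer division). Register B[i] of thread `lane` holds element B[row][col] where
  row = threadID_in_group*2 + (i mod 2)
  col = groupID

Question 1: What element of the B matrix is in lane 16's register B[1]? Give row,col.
1,4

lane 16->16/4=4, 16 mod 4=0
i=1  r:2·0+1->1  c:4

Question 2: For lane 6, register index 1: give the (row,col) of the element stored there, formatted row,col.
5,1

lane 6: G=1 (6/4), T=2 (6%4)
i=1: r=2*2+1=5, c=G=1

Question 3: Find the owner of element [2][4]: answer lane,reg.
c=4->g=4  r=2->t=1,b0=0
L=4*4+1=17  i=0=0

17,0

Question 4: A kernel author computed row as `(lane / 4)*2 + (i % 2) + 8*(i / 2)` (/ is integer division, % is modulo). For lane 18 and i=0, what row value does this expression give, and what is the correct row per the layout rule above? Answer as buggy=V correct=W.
`(lane / 4)*2 + (i % 2) + 8*(i / 2)`[18,0]->8
lane 18->18/4=4, 18 mod 4=2
i=0  r:2·2+0->4  c:4
row: 8 vs 4

buggy=8 correct=4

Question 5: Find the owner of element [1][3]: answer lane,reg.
12,1

c=3→G=3  r=1→T=0,p=1
L=3*4+0=12  i=1=1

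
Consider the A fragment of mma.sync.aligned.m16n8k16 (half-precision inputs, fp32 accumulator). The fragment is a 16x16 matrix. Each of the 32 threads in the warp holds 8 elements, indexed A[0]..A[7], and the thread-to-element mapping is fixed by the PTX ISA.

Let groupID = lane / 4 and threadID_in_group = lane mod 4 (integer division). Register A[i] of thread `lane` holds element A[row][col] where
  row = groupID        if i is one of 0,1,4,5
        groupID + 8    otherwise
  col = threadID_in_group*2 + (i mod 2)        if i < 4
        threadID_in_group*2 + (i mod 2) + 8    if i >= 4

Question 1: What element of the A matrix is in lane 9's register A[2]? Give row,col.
10,2

lane 9: gid=2 (9/4), tid=1 (9%4)
i=2: r=2+8=10, c=1*2+0+0=2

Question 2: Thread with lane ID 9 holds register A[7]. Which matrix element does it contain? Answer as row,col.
10,11

9: G=2,T=1
[7] (2+8,1*2+1+8) = (10,11)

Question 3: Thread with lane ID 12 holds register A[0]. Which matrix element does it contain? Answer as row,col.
12: grp=3,tig=0
[0] (3+0,0*2+0+0) = (3,0)

3,0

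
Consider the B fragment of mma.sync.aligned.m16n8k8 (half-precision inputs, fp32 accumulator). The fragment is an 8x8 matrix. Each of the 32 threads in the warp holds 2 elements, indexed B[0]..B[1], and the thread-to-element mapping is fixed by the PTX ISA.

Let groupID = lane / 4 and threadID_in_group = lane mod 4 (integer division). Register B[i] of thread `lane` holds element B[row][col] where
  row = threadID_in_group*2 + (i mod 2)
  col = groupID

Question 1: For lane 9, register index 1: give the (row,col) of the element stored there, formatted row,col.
9: gr=2,th=1
[1] (1*2+1,2) = (3,2)

3,2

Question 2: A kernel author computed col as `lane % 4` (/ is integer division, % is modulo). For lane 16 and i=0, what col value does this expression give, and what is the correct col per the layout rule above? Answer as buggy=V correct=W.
buggy=0 correct=4

`lane % 4`[16,0]⇒0
lane 16⇒16/4=4, 16 mod 4=0
i=0  r:2·0+0⇒0  c:4
col: 0 vs 4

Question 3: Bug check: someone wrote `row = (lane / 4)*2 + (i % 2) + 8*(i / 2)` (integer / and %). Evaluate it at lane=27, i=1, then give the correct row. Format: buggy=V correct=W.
`(lane / 4)*2 + (i % 2) + 8*(i / 2)`[27,1]→13
lane 27: G=6 (27/4), T=3 (27%4)
i=1: r=3*2+1=7, c=G=6
row: 13 vs 7

buggy=13 correct=7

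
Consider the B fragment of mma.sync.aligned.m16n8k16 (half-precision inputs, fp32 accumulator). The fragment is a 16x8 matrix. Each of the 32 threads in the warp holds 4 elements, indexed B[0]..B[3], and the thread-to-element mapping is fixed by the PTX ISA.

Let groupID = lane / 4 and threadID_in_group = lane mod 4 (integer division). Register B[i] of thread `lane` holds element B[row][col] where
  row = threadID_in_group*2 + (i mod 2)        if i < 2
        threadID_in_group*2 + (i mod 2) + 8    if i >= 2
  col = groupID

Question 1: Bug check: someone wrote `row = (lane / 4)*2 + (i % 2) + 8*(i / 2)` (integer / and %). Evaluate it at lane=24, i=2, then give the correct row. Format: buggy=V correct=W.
`(lane / 4)*2 + (i % 2) + 8*(i / 2)`[24,2]=>20
L=24=>grp=24>>2=6, tig=24&3=0
[2]=>row 0·2+0+8=8  col grp=6
row: 20 vs 8

buggy=20 correct=8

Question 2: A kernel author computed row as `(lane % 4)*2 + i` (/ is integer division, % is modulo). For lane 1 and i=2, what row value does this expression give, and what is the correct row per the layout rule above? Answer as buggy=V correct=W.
`(lane % 4)*2 + i`[1,2]->4
L=1->g=1>>2=0, t=1&3=1
[2]->row 1·2+0+8=10  col g=0
row: 4 vs 10

buggy=4 correct=10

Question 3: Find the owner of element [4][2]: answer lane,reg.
10,0

c=2→G=2  r=4→rhi=0,T=2,p=0
L=2*4+2=10  i=0*2+0=0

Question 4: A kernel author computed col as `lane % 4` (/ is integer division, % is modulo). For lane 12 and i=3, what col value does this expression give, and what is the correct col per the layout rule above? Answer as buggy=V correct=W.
buggy=0 correct=3

`lane % 4`[12,3]→0
L=12→G=12>>2=3, T=12&3=0
[3]→row 0·2+1+8=9  col G=3
col: 0 vs 3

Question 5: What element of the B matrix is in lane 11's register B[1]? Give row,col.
lane 11: G=2 (11/4), T=3 (11%4)
i=1: r=3*2+1+0=7, c=G=2

7,2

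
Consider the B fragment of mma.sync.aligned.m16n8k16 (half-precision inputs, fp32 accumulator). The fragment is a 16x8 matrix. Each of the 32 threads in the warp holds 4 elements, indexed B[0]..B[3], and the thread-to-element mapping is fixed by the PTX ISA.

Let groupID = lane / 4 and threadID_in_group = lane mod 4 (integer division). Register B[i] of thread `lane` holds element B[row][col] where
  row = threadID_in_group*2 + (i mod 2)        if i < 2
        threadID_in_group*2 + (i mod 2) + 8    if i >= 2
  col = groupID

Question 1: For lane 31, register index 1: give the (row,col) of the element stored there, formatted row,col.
7,7

L=31->g=31>>2=7, t=31&3=3
[1]->row 3·2+1+0=7  col g=7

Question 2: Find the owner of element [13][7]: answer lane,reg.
30,3

c:7=>grp=7  r:13=>rB=1,tig=2,lo=1
L=7*4+2=30  i=1*2+1=3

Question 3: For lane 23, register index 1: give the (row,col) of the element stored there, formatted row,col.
L=23->g=23>>2=5, t=23&3=3
[1]->row 3·2+1+0=7  col g=5

7,5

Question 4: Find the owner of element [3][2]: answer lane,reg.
9,1

c: 2->gid=2  r: 3->r8=0,tid=1,i&1=1
L=2*4+1=9  i=0*2+1=1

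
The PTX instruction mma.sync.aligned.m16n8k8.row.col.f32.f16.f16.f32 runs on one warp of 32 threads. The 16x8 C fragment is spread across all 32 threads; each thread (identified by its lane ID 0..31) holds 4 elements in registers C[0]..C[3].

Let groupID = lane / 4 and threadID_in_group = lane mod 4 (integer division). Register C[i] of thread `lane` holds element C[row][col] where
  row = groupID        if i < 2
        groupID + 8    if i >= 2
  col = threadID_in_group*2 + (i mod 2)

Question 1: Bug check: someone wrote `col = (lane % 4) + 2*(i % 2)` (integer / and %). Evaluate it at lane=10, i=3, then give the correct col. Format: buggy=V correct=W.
`(lane % 4) + 2*(i % 2)`[10,3]=>4
10: grp=2,tig=2
[3] (2+8,2*2+1) = (10,5)
col: 4 vs 5

buggy=4 correct=5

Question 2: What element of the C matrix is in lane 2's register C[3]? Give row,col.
2: gid=0,tid=2
[3] (0+8,2*2+1) = (8,5)

8,5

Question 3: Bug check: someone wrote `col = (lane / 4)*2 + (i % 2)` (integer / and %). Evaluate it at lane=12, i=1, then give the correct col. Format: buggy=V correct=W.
`(lane / 4)*2 + (i % 2)`[12,1]->7
L=12->g=12>>2=3, t=12&3=0
[1]->row 3+0=3  col 0·2+1=1
col: 7 vs 1

buggy=7 correct=1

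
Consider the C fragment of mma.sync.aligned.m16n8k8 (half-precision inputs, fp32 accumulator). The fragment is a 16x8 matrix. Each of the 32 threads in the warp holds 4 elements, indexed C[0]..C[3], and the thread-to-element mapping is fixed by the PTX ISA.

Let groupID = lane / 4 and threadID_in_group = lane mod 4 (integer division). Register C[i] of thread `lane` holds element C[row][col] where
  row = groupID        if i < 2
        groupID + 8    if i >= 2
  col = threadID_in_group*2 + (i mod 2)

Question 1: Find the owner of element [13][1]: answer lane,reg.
20,3

r=13->g=5,rb=1  c=1->t=0,b0=1
L=5*4+0=20  i=1*2+1=3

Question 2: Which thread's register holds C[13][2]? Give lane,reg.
21,2

r=13->g=5,rb=1  c=2->t=1,b0=0
L=5*4+1=21  i=1*2+0=2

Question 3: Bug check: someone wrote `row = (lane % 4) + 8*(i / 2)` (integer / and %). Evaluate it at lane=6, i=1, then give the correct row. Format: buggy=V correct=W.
buggy=2 correct=1

`(lane % 4) + 8*(i / 2)`[6,1]→2
L=6→G=6>>2=1, T=6&3=2
[1]→row 1+0=1  col 2·2+1=5
row: 2 vs 1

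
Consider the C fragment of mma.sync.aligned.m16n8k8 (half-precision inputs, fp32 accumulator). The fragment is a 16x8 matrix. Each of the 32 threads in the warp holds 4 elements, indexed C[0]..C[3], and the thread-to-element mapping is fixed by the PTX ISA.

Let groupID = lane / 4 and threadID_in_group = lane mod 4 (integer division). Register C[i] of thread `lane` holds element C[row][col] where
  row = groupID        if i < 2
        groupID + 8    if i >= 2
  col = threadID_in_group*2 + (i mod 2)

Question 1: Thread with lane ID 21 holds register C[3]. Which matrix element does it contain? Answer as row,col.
13,3

21: gid=5,tid=1
[3] (5+8,1*2+1) = (13,3)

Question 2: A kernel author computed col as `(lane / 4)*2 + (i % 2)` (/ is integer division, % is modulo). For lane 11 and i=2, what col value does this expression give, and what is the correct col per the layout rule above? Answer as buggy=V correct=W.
`(lane / 4)*2 + (i % 2)`[11,2]⇒4
L=11⇒gr=11>>2=2, th=11&3=3
[2]⇒row 2+8=10  col 3·2+0=6
col: 4 vs 6

buggy=4 correct=6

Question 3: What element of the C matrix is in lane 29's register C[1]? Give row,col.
lane 29=>29/4=7, 29 mod 4=1
i=1  r:7+0=>7  c:2·1+1=>3

7,3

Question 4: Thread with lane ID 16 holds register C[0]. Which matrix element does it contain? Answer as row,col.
4,0

lane 16: g=4 (16/4), t=0 (16%4)
i=0: r=4+0=4, c=0*2+0=0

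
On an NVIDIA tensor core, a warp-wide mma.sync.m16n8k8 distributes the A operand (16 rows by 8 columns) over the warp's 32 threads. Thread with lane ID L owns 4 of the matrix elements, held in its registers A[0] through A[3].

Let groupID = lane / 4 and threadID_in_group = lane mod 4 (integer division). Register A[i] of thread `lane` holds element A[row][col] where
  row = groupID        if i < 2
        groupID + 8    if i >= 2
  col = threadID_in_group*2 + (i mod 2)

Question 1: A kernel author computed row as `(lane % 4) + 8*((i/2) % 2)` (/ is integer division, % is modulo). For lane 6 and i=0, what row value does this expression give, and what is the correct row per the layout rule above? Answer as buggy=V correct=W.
buggy=2 correct=1

`(lane % 4) + 8*((i/2) % 2)`[6,0]=>2
lane 6=>6/4=1, 6 mod 4=2
i=0  r:1+0=>1  c:2·2+0=>4
row: 2 vs 1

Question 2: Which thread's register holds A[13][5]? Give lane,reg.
22,3

r: 13->gid=5,r8=1  c: 5->tid=2,i&1=1
L=5*4+2=22  i=1*2+1=3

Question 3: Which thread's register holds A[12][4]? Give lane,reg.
r=12→G=4,rhi=1  c=4→T=2,p=0
L=4*4+2=18  i=1*2+0=2

18,2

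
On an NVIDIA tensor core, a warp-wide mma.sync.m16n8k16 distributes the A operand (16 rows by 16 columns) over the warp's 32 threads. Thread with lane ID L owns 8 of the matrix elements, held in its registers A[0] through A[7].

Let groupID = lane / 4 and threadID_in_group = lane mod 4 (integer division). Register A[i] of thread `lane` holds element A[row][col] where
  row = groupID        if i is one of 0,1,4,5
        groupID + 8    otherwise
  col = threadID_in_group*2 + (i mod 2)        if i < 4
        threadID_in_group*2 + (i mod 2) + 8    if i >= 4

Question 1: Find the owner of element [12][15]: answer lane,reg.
r: 12->gid=4,r8=1  c: 15->c8=1,tid=3,i&1=1
L=4*4+3=19  i=1*4+1*2+1=7

19,7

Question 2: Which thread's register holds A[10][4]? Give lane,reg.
10,2

r=10⇒gr=2,Rb=1  c=4⇒Cb=0,th=2,odd=0
L=2*4+2=10  i=0*4+1*2+0=2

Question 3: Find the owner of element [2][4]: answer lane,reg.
10,0

r:2=>grp=2,rB=0  c:4=>cB=0,tig=2,lo=0
L=2*4+2=10  i=0*4+0*2+0=0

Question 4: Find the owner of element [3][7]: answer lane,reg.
r: 3->gid=3,r8=0  c: 7->c8=0,tid=3,i&1=1
L=3*4+3=15  i=0*4+0*2+1=1

15,1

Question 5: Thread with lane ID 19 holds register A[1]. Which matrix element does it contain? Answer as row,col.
4,7

L=19->gid=19>>2=4, tid=19&3=3
[1]->row 4+0=4  col 3·2+1+0=7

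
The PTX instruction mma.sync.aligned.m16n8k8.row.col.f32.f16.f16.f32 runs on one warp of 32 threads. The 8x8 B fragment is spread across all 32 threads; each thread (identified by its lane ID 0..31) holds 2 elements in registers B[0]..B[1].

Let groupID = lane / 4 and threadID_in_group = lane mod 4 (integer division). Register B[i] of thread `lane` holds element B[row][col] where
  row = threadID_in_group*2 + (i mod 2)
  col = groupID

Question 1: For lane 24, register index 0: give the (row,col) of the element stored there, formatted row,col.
L=24->g=24>>2=6, t=24&3=0
[0]->row 0·2+0=0  col g=6

0,6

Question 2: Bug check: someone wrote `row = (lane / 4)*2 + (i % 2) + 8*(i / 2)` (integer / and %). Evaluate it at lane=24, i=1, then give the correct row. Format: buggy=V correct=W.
`(lane / 4)*2 + (i % 2) + 8*(i / 2)`[24,1]->13
lane 24->24/4=6, 24 mod 4=0
i=1  r:2·0+1->1  c:6
row: 13 vs 1

buggy=13 correct=1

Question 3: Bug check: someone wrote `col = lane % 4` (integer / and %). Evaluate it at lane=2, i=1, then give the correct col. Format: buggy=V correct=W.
`lane % 4`[2,1]->2
2: gid=0,tid=2
[1] (2*2+1,0) = (5,0)
col: 2 vs 0

buggy=2 correct=0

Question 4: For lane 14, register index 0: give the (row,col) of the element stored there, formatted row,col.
lane 14->14/4=3, 14 mod 4=2
i=0  r:2·2+0->4  c:3

4,3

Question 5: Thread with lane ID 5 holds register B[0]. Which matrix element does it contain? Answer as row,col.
5: gid=1,tid=1
[0] (1*2+0,1) = (2,1)

2,1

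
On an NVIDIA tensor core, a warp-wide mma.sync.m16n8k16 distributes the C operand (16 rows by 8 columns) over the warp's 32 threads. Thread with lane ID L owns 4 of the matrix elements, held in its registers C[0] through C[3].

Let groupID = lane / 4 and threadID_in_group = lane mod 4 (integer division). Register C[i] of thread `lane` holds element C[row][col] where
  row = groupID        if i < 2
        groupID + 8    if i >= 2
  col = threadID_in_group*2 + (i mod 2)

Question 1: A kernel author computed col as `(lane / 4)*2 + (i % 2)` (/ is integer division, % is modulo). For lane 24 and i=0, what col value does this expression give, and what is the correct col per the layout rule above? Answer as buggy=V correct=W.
`(lane / 4)*2 + (i % 2)`[24,0]→12
lane 24→24/4=6, 24 mod 4=0
i=0  r:6+0→6  c:2·0+0→0
col: 12 vs 0

buggy=12 correct=0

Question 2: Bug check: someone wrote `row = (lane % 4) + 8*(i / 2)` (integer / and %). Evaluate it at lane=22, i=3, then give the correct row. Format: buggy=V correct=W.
`(lane % 4) + 8*(i / 2)`[22,3]⇒10
L=22⇒gr=22>>2=5, th=22&3=2
[3]⇒row 5+8=13  col 2·2+1=5
row: 10 vs 13

buggy=10 correct=13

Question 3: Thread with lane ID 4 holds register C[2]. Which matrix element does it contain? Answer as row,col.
9,0

L=4=>grp=4>>2=1, tig=4&3=0
[2]=>row 1+8=9  col 0·2+0=0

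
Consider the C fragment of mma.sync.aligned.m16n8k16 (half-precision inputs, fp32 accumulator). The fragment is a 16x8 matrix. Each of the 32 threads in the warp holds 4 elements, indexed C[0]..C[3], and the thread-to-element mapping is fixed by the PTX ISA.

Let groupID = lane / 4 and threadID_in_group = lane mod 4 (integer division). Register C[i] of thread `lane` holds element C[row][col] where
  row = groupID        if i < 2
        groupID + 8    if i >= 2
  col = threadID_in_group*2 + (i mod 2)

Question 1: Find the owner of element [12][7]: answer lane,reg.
r=12->g=4,rb=1  c=7->t=3,b0=1
L=4*4+3=19  i=1*2+1=3

19,3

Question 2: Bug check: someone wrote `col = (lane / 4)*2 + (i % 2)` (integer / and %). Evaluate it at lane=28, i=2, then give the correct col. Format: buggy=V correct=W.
buggy=14 correct=0

`(lane / 4)*2 + (i % 2)`[28,2]->14
28: g=7,t=0
[2] (7+8,0*2+0) = (15,0)
col: 14 vs 0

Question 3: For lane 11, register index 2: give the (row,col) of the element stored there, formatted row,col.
10,6

11: gid=2,tid=3
[2] (2+8,3*2+0) = (10,6)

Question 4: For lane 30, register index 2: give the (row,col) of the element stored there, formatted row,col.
15,4

30: grp=7,tig=2
[2] (7+8,2*2+0) = (15,4)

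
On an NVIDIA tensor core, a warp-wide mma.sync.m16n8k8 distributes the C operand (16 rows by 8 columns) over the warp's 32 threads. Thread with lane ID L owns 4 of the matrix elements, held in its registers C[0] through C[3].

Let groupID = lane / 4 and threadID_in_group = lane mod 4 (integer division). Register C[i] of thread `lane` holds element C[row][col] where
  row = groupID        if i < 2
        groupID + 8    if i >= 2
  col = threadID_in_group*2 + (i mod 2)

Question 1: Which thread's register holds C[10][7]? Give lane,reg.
11,3

r:10=>grp=2,rB=1  c:7=>tig=3,lo=1
L=2*4+3=11  i=1*2+1=3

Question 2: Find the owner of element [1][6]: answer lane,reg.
7,0

r=1->g=1,rb=0  c=6->t=3,b0=0
L=1*4+3=7  i=0*2+0=0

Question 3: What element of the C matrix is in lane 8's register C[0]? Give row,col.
2,0

lane 8: G=2 (8/4), T=0 (8%4)
i=0: r=2+0=2, c=0*2+0=0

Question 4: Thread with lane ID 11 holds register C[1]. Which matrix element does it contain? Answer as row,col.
2,7

L=11->gid=11>>2=2, tid=11&3=3
[1]->row 2+0=2  col 3·2+1=7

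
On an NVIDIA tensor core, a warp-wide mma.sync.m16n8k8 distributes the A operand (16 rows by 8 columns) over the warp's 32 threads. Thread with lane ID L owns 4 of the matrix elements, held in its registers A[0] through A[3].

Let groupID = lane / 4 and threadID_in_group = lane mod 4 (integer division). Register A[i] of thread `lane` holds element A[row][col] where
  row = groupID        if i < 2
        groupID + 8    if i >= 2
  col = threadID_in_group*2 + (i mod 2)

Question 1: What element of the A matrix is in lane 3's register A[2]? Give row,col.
lane 3: G=0 (3/4), T=3 (3%4)
i=2: r=0+8=8, c=3*2+0=6

8,6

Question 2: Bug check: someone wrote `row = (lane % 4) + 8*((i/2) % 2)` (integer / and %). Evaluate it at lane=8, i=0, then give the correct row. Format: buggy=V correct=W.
`(lane % 4) + 8*((i/2) % 2)`[8,0]→0
L=8→G=8>>2=2, T=8&3=0
[0]→row 2+0=2  col 0·2+0=0
row: 0 vs 2

buggy=0 correct=2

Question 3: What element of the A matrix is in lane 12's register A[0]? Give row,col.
L=12->gid=12>>2=3, tid=12&3=0
[0]->row 3+0=3  col 0·2+0=0

3,0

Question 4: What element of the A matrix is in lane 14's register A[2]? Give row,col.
11,4

lane 14→14/4=3, 14 mod 4=2
i=2  r:3+8→11  c:2·2+0→4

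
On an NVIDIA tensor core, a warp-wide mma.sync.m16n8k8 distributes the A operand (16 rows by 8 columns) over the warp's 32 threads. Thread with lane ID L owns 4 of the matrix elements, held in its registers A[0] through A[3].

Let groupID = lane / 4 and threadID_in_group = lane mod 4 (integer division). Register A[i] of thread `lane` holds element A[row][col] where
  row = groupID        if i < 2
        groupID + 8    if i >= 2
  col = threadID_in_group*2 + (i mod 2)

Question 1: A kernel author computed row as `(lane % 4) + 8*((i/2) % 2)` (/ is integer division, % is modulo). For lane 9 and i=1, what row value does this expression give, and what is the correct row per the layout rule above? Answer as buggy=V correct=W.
buggy=1 correct=2

`(lane % 4) + 8*((i/2) % 2)`[9,1]=>1
9: grp=2,tig=1
[1] (2+0,1*2+1) = (2,3)
row: 1 vs 2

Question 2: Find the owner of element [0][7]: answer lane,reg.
r: 0->gid=0,r8=0  c: 7->tid=3,i&1=1
L=0*4+3=3  i=0*2+1=1

3,1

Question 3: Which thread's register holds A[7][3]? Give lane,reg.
29,1

r=7⇒gr=7,Rb=0  c=3⇒th=1,odd=1
L=7*4+1=29  i=0*2+1=1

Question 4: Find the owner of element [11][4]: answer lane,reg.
14,2

r=11->g=3,rb=1  c=4->t=2,b0=0
L=3*4+2=14  i=1*2+0=2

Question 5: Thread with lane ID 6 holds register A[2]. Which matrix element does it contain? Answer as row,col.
6: gr=1,th=2
[2] (1+8,2*2+0) = (9,4)

9,4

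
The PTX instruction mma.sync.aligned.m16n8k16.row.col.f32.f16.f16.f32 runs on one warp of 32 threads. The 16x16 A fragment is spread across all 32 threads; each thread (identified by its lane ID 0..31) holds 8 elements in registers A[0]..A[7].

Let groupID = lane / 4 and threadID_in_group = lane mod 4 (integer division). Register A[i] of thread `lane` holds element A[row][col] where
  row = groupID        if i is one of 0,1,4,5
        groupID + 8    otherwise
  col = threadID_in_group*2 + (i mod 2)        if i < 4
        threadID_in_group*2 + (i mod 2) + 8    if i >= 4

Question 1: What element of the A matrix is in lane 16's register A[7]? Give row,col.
16: G=4,T=0
[7] (4+8,0*2+1+8) = (12,9)

12,9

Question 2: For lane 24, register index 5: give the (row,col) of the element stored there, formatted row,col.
24: g=6,t=0
[5] (6+0,0*2+1+8) = (6,9)

6,9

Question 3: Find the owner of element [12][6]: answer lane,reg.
19,2

r: 12->gid=4,r8=1  c: 6->c8=0,tid=3,i&1=0
L=4*4+3=19  i=0*4+1*2+0=2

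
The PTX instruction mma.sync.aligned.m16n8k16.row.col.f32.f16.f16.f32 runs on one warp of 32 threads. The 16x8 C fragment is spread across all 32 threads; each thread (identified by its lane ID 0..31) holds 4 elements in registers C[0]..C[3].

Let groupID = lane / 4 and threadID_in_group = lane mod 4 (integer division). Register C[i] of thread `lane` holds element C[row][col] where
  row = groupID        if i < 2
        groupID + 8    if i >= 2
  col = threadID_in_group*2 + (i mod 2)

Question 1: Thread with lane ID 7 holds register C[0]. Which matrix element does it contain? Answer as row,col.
1,6

lane 7: gid=1 (7/4), tid=3 (7%4)
i=0: r=1+0=1, c=3*2+0=6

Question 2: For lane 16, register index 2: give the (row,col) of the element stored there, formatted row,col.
lane 16=>16/4=4, 16 mod 4=0
i=2  r:4+8=>12  c:2·0+0=>0

12,0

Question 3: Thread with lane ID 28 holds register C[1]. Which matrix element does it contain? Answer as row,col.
28: g=7,t=0
[1] (7+0,0*2+1) = (7,1)

7,1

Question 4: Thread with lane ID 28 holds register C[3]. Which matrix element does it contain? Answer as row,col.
15,1

lane 28: gr=7 (28/4), th=0 (28%4)
i=3: r=7+8=15, c=0*2+1=1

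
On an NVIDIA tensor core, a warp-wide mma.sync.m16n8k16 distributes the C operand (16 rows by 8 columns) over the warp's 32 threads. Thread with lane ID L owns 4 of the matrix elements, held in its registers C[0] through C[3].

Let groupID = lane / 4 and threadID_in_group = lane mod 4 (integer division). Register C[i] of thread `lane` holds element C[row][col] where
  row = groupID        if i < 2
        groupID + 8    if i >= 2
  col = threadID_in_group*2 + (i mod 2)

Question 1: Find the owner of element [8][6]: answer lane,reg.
3,2

r: 8->gid=0,r8=1  c: 6->tid=3,i&1=0
L=0*4+3=3  i=1*2+0=2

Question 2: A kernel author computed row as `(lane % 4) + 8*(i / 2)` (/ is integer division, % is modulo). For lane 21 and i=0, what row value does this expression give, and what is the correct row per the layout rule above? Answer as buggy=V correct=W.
buggy=1 correct=5

`(lane % 4) + 8*(i / 2)`[21,0]→1
21: G=5,T=1
[0] (5+0,1*2+0) = (5,2)
row: 1 vs 5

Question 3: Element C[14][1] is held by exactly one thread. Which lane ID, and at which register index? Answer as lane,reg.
24,3

r:14=>grp=6,rB=1  c:1=>tig=0,lo=1
L=6*4+0=24  i=1*2+1=3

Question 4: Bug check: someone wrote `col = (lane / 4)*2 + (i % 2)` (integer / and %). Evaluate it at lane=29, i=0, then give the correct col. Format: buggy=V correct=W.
buggy=14 correct=2

`(lane / 4)*2 + (i % 2)`[29,0]=>14
L=29=>grp=29>>2=7, tig=29&3=1
[0]=>row 7+0=7  col 1·2+0=2
col: 14 vs 2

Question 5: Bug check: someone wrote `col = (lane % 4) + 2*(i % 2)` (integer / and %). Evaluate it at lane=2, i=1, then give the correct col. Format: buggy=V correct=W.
`(lane % 4) + 2*(i % 2)`[2,1]->4
lane 2: g=0 (2/4), t=2 (2%4)
i=1: r=0+0=0, c=2*2+1=5
col: 4 vs 5

buggy=4 correct=5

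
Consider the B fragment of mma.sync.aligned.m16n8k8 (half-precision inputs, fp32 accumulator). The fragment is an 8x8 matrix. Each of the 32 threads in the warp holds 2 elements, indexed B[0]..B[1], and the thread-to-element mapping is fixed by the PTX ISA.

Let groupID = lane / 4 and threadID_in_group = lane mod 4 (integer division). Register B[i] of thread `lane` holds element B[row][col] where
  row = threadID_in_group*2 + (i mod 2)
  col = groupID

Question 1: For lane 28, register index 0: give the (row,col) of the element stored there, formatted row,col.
L=28→G=28>>2=7, T=28&3=0
[0]→row 0·2+0=0  col G=7

0,7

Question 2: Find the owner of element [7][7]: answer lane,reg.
c:7=>grp=7  r:7=>tig=3,lo=1
L=7*4+3=31  i=1=1

31,1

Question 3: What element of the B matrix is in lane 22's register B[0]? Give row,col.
lane 22⇒22/4=5, 22 mod 4=2
i=0  r:2·2+0⇒4  c:5

4,5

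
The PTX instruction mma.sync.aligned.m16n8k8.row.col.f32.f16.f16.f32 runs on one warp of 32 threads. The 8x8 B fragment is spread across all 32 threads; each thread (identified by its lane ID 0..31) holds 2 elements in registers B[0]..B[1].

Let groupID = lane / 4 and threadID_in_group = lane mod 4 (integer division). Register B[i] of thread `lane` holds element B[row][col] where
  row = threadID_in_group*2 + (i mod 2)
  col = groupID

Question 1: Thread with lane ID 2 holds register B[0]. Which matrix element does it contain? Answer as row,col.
lane 2: gid=0 (2/4), tid=2 (2%4)
i=0: r=2*2+0=4, c=gid=0

4,0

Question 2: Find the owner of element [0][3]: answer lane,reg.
c: 3->gid=3  r: 0->tid=0,i&1=0
L=3*4+0=12  i=0=0

12,0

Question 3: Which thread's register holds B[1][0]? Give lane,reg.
c: 0->gid=0  r: 1->tid=0,i&1=1
L=0*4+0=0  i=1=1

0,1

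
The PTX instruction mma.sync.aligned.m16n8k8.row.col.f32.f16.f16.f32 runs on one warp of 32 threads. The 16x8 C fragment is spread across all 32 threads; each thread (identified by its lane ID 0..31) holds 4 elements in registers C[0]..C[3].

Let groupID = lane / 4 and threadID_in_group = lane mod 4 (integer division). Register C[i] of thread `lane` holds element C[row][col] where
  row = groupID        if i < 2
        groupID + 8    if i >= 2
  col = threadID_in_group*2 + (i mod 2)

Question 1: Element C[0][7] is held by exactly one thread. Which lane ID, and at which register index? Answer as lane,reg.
r=0⇒gr=0,Rb=0  c=7⇒th=3,odd=1
L=0*4+3=3  i=0*2+1=1

3,1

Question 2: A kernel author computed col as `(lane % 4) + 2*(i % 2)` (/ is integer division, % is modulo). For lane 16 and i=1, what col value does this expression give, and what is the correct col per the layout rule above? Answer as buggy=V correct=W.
`(lane % 4) + 2*(i % 2)`[16,1]->2
lane 16->16/4=4, 16 mod 4=0
i=1  r:4+0->4  c:2·0+1->1
col: 2 vs 1

buggy=2 correct=1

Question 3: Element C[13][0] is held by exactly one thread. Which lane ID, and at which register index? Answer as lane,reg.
20,2

r=13->g=5,rb=1  c=0->t=0,b0=0
L=5*4+0=20  i=1*2+0=2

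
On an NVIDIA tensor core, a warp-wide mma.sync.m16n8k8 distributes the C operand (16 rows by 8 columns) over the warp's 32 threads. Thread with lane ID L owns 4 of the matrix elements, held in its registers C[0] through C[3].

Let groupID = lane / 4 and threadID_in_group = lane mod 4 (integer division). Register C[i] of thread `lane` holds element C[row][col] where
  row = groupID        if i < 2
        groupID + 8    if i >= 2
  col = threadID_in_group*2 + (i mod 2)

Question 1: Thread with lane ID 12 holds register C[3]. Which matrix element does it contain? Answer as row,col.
11,1

lane 12: g=3 (12/4), t=0 (12%4)
i=3: r=3+8=11, c=0*2+1=1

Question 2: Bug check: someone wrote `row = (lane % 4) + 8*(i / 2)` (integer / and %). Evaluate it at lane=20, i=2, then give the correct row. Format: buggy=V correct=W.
`(lane % 4) + 8*(i / 2)`[20,2]→8
L=20→G=20>>2=5, T=20&3=0
[2]→row 5+8=13  col 0·2+0=0
row: 8 vs 13

buggy=8 correct=13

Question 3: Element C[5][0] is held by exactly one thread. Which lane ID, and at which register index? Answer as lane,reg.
r: 5->gid=5,r8=0  c: 0->tid=0,i&1=0
L=5*4+0=20  i=0*2+0=0

20,0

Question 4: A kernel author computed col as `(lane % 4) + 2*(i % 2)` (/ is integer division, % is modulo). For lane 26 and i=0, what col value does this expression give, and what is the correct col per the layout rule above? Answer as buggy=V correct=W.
`(lane % 4) + 2*(i % 2)`[26,0]=>2
lane 26=>26/4=6, 26 mod 4=2
i=0  r:6+0=>6  c:2·2+0=>4
col: 2 vs 4

buggy=2 correct=4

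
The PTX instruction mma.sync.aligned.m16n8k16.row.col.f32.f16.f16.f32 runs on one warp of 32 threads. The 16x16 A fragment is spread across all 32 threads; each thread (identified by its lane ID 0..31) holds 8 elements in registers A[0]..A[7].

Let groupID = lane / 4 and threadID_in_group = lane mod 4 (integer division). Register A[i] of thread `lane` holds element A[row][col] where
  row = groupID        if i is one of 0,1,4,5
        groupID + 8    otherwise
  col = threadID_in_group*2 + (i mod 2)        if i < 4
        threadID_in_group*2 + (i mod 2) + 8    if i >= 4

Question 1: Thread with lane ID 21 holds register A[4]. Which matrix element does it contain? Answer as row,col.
lane 21: g=5 (21/4), t=1 (21%4)
i=4: r=5+0=5, c=1*2+0+8=10

5,10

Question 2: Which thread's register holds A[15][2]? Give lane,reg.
r=15->g=7,rb=1  c=2->cb=0,t=1,b0=0
L=7*4+1=29  i=0*4+1*2+0=2

29,2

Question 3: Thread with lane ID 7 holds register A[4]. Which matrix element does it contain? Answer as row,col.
L=7⇒gr=7>>2=1, th=7&3=3
[4]⇒row 1+0=1  col 3·2+0+8=14

1,14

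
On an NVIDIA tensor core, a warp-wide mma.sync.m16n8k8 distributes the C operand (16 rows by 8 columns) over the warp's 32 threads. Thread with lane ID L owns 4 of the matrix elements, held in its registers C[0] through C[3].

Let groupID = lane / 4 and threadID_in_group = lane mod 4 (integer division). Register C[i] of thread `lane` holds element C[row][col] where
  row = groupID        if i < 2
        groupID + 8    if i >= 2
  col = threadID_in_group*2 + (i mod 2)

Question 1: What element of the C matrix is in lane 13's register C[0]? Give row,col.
3,2

lane 13: gid=3 (13/4), tid=1 (13%4)
i=0: r=3+0=3, c=1*2+0=2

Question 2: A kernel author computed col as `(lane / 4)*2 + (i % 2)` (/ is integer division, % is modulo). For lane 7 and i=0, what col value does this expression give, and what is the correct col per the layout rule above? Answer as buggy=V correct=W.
`(lane / 4)*2 + (i % 2)`[7,0]=>2
7: grp=1,tig=3
[0] (1+0,3*2+0) = (1,6)
col: 2 vs 6

buggy=2 correct=6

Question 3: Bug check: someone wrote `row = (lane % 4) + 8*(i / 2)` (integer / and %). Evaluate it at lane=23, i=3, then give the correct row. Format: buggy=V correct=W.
`(lane % 4) + 8*(i / 2)`[23,3]->11
23: g=5,t=3
[3] (5+8,3*2+1) = (13,7)
row: 11 vs 13

buggy=11 correct=13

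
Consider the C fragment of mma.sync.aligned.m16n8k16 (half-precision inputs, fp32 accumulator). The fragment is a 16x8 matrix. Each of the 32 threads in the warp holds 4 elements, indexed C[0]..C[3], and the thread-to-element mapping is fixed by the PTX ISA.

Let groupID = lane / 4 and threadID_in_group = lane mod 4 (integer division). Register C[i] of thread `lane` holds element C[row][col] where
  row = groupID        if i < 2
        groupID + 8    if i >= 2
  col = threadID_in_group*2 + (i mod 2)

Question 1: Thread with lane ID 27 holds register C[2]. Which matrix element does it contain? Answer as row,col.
14,6

lane 27→27/4=6, 27 mod 4=3
i=2  r:6+8→14  c:2·3+0→6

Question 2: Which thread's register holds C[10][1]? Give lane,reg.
r=10→G=2,rhi=1  c=1→T=0,p=1
L=2*4+0=8  i=1*2+1=3

8,3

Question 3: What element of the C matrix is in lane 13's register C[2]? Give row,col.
L=13⇒gr=13>>2=3, th=13&3=1
[2]⇒row 3+8=11  col 1·2+0=2

11,2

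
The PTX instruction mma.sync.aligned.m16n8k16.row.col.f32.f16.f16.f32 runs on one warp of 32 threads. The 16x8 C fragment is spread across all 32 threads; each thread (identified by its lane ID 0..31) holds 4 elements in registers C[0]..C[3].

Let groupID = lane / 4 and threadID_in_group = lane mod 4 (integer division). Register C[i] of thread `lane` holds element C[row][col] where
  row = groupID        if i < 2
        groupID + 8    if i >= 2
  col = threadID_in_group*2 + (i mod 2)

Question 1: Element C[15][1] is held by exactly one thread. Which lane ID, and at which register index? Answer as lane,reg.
r=15→G=7,rhi=1  c=1→T=0,p=1
L=7*4+0=28  i=1*2+1=3

28,3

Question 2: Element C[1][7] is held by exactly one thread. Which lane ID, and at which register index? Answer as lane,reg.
r:1=>grp=1,rB=0  c:7=>tig=3,lo=1
L=1*4+3=7  i=0*2+1=1

7,1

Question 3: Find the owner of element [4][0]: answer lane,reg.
r=4⇒gr=4,Rb=0  c=0⇒th=0,odd=0
L=4*4+0=16  i=0*2+0=0

16,0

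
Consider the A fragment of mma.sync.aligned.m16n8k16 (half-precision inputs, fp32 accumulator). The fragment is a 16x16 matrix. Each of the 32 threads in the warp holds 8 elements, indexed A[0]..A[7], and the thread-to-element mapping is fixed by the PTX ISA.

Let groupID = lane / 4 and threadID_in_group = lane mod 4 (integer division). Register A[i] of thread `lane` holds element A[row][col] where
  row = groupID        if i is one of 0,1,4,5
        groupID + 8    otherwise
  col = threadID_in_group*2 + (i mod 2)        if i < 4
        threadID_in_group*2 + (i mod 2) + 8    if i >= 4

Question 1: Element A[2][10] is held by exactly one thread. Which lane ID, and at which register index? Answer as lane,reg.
r: 2->gid=2,r8=0  c: 10->c8=1,tid=1,i&1=0
L=2*4+1=9  i=1*4+0*2+0=4

9,4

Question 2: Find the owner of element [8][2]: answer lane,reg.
r=8->g=0,rb=1  c=2->cb=0,t=1,b0=0
L=0*4+1=1  i=0*4+1*2+0=2

1,2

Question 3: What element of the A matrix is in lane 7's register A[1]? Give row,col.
lane 7: gr=1 (7/4), th=3 (7%4)
i=1: r=1+0=1, c=3*2+1+0=7

1,7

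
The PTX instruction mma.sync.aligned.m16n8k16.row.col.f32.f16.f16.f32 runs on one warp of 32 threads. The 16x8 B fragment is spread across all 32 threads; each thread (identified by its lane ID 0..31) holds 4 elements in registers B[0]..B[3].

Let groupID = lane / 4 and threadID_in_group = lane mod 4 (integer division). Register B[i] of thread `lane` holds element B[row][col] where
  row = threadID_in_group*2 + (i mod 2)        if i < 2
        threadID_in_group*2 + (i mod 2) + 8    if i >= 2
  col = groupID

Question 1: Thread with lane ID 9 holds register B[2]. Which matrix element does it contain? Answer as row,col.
lane 9⇒9/4=2, 9 mod 4=1
i=2  r:2·1+0+8⇒10  c:2

10,2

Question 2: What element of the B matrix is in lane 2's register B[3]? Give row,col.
2: g=0,t=2
[3] (2*2+1+8,0) = (13,0)

13,0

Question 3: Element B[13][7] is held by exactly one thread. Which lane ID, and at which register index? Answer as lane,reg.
c=7->g=7  r=13->rb=1,t=2,b0=1
L=7*4+2=30  i=1*2+1=3

30,3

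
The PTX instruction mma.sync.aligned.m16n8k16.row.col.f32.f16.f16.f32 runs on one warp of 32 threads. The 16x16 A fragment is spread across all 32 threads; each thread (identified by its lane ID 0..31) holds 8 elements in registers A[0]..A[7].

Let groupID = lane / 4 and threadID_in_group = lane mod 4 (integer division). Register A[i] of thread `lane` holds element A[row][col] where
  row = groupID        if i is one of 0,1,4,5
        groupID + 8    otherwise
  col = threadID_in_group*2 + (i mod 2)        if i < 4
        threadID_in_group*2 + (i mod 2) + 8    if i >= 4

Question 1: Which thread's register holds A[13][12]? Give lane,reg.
r:13=>grp=5,rB=1  c:12=>cB=1,tig=2,lo=0
L=5*4+2=22  i=1*4+1*2+0=6

22,6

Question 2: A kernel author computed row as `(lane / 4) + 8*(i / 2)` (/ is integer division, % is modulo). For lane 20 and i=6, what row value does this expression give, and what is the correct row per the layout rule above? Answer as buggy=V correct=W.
`(lane / 4) + 8*(i / 2)`[20,6]=>29
20: grp=5,tig=0
[6] (5+8,0*2+0+8) = (13,8)
row: 29 vs 13

buggy=29 correct=13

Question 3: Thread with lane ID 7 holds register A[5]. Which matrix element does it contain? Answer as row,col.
1,15

7: G=1,T=3
[5] (1+0,3*2+1+8) = (1,15)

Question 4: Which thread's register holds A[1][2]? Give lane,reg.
r=1->g=1,rb=0  c=2->cb=0,t=1,b0=0
L=1*4+1=5  i=0*4+0*2+0=0

5,0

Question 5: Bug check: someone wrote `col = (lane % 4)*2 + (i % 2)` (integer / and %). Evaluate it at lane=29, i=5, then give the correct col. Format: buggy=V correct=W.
buggy=3 correct=11

`(lane % 4)*2 + (i % 2)`[29,5]=>3
lane 29: grp=7 (29/4), tig=1 (29%4)
i=5: r=7+0=7, c=1*2+1+8=11
col: 3 vs 11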